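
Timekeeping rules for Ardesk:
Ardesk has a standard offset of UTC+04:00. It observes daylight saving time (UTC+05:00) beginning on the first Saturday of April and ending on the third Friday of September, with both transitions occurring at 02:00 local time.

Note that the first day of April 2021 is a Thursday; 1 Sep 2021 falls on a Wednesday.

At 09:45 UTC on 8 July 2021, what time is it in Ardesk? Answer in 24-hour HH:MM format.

14:45

1 April 2021 is a Thursday, so the first Saturday is April 3.
1 September 2021 is a Wednesday, so the first Friday is September 3 and the third is September 17.
At the standard offset (UTC+04:00), 09:45 UTC + 4h = 13:45 Ardesk standard time.
The standard-time date in Ardesk, 8 July 2021, lies within the daylight-saving period (3 April – 17 September), so Ardesk is on daylight time, UTC+05:00.
09:45 UTC + 5h = 14:45 local.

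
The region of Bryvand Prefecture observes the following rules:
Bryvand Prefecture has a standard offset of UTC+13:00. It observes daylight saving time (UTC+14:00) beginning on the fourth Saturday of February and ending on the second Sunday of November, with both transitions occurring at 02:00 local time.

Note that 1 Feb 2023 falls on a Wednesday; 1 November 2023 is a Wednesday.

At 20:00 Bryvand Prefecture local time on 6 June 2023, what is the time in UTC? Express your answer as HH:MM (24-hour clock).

06:00

1 February 2023 is a Wednesday, so the first Saturday is February 4 and the fourth is February 25.
1 November 2023 is a Wednesday, so the first Sunday is November 5 and the second is November 12.
Daylight saving runs 25 February – 12 November; 6 June 2023 is inside that window, so Bryvand Prefecture is at UTC+14:00.
20:00 local − 14h = 06:00 UTC.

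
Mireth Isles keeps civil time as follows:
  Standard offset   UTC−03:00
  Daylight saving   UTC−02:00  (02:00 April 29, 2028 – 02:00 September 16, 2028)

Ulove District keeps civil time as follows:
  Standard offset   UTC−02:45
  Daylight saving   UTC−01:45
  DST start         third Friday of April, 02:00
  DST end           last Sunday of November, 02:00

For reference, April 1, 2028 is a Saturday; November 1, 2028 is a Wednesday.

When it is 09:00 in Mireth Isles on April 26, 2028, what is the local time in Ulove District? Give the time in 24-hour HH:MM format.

10:15

April 26, 2028 does not fall between 29 April and 16 September, so daylight saving is not in effect and Mireth Isles is at UTC−03:00.
09:00 Mireth Isles + 3h = 12:00 UTC.
1 April 2028 is a Saturday, so the first Friday is April 7 and the third is April 21.
1 November 2028 is a Wednesday, so Sundays fall on 5, 12, 19, 26; the last is November 26.
At the standard offset (UTC−02:45), 12:00 UTC − 2h45m = 09:15 Ulove District standard time.
The standard-time date in Ulove District, April 26, 2028, falls between 21 April and 26 November, so daylight saving is in effect and Ulove District is at UTC−01:45.
12:00 UTC − 1h45m = 10:15 Ulove District.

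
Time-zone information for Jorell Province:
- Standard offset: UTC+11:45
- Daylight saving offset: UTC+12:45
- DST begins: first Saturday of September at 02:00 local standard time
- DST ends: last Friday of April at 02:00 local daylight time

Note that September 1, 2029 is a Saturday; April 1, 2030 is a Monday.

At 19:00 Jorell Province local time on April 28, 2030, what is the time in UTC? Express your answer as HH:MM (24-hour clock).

07:15

1 September 2029 is a Saturday, so the first Saturday is September 1.
1 April 2030 is a Monday, so Fridays fall on 5, 12, 19, 26; the last is April 26.
April 28, 2030 is outside the daylight-saving period (1 September 2029 – 26 April 2030), so Jorell Province is on standard time, UTC+11:45.
19:00 local − 11h45m = 07:15 UTC.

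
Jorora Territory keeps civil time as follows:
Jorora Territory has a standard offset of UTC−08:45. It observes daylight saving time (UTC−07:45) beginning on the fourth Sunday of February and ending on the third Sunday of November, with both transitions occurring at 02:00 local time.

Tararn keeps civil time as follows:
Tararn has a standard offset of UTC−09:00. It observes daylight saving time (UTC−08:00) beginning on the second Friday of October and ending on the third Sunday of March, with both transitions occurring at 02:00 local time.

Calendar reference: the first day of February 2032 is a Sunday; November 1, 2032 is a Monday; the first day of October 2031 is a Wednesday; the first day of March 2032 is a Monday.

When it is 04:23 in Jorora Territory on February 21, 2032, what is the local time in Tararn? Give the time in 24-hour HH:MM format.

05:08

1 February 2032 is a Sunday, so the first Sunday is February 1 and the fourth is February 22.
1 November 2032 is a Monday, so the first Sunday is November 7 and the third is November 21.
February 21, 2032 does not fall between 22 February and 21 November, so daylight saving is not in effect and Jorora Territory is at UTC−08:45.
04:23 Jorora Territory + 8h45m = 13:08 UTC.
1 October 2031 is a Wednesday, so the first Friday is October 3 and the second is October 10.
1 March 2032 is a Monday, so the first Sunday is March 7 and the third is March 21.
At the standard offset (UTC−09:00), 13:08 UTC − 9h = 04:08 Tararn standard time.
Daylight saving runs 10 October 2031 – 21 March 2032; the standard-time date in Tararn, February 21, 2032, is inside that window, so Tararn is at UTC−08:00.
13:08 UTC − 8h = 05:08 Tararn.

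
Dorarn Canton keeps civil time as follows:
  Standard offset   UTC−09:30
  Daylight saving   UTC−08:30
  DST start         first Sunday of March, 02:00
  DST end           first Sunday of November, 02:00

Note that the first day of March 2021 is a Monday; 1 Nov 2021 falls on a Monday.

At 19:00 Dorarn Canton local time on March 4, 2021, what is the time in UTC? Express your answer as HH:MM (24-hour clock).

1 March 2021 is a Monday, so the first Sunday is March 7.
1 November 2021 is a Monday, so the first Sunday is November 7.
March 4, 2021 does not fall between 7 March and 7 November, so daylight saving is not in effect and Dorarn Canton is at UTC−09:30.
19:00 local + 9h30m = 04:30 UTC (rolling into the next day, 5 March 2021).

04:30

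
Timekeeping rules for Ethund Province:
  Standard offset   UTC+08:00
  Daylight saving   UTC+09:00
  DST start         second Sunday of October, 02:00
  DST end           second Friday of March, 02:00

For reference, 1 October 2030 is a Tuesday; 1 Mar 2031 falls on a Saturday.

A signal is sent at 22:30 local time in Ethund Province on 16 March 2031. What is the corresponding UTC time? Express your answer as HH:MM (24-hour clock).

1 October 2030 is a Tuesday, so the first Sunday is October 6 and the second is October 13.
1 March 2031 is a Saturday, so the first Friday is March 7 and the second is March 14.
Daylight saving runs 13 October 2030 – 14 March 2031; 16 March 2031 is outside that window, so Ethund Province is on standard time at UTC+08:00.
22:30 local − 8h = 14:30 UTC.

14:30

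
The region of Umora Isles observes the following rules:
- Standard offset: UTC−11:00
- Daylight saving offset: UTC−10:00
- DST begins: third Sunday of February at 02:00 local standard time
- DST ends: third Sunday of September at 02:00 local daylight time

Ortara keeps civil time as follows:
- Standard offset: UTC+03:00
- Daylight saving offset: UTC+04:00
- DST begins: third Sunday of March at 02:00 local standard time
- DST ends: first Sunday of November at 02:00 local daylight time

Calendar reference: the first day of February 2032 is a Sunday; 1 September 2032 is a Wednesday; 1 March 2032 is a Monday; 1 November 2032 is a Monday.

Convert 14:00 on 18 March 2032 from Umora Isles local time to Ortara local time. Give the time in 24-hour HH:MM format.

1 February 2032 is a Sunday, so the first Sunday is February 1 and the third is February 15.
1 September 2032 is a Wednesday, so the first Sunday is September 5 and the third is September 19.
18 March 2032 lies within the daylight-saving period (15 February – 19 September), so Umora Isles is on daylight time, UTC−10:00.
14:00 Umora Isles + 10h = 00:00 UTC (rolling into the next day, 19 March 2032).
1 March 2032 is a Monday, so the first Sunday is March 7 and the third is March 21.
1 November 2032 is a Monday, so the first Sunday is November 7.
At the standard offset (UTC+03:00), 00:00 UTC + 3h = 03:00 Ortara standard time.
Daylight saving runs 21 March – 7 November; the standard-time date in Ortara, 19 March 2032, is outside that window, so Ortara is on standard time at UTC+03:00.
00:00 UTC + 3h = 03:00 Ortara.

03:00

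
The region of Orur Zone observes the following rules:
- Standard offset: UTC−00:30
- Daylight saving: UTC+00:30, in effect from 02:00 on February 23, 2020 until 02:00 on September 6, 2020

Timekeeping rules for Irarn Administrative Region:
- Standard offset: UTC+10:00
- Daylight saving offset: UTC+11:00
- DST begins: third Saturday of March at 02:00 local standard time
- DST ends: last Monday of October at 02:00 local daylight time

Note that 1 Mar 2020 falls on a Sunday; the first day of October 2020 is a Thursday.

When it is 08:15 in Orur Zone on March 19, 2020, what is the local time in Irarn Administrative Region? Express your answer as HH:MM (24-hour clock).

March 19, 2020 falls between 23 February and 6 September, so daylight saving is in effect and Orur Zone is at UTC+00:30.
08:15 Orur Zone − 0h30m = 07:45 UTC.
1 March 2020 is a Sunday, so the first Saturday is March 7 and the third is March 21.
1 October 2020 is a Thursday, so Mondays fall on 5, 12, 19, 26; the last is October 26.
At the standard offset (UTC+10:00), 07:45 UTC + 10h = 17:45 Irarn Administrative Region standard time.
The standard-time date in Irarn Administrative Region, March 19, 2020, does not fall between 21 March and 26 October, so daylight saving is not in effect and Irarn Administrative Region is at UTC+10:00.
07:45 UTC + 10h = 17:45 Irarn Administrative Region.

17:45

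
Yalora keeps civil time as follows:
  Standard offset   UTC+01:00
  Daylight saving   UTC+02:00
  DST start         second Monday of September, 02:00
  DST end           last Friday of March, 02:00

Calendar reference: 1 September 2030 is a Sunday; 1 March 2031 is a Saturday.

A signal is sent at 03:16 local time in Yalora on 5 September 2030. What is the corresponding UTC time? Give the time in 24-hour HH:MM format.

02:16

1 September 2030 is a Sunday, so the first Monday is September 2 and the second is September 9.
1 March 2031 is a Saturday, so Fridays fall on 7, 14, 21, 28; the last is March 28.
5 September 2030 is outside the daylight-saving period (9 September 2030 – 28 March 2031), so Yalora is on standard time, UTC+01:00.
03:16 local − 1h = 02:16 UTC.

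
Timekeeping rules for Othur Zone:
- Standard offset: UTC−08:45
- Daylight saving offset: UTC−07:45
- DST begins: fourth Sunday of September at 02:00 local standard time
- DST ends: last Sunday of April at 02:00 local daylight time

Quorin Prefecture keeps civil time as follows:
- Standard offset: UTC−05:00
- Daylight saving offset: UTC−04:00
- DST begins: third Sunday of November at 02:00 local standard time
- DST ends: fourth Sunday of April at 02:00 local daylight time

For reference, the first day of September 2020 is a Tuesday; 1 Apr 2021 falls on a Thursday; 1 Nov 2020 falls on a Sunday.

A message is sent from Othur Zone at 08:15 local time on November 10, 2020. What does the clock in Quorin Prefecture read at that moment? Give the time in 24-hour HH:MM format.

1 September 2020 is a Tuesday, so the first Sunday is September 6 and the fourth is September 27.
1 April 2021 is a Thursday, so Sundays fall on 4, 11, 18, 25; the last is April 25.
November 10, 2020 falls between 27 September 2020 and 25 April 2021, so daylight saving is in effect and Othur Zone is at UTC−07:45.
08:15 Othur Zone + 7h45m = 16:00 UTC.
1 November 2020 is a Sunday, so the first Sunday is November 1 and the third is November 15.
1 April 2021 is a Thursday, so the first Sunday is April 4 and the fourth is April 25.
At the standard offset (UTC−05:00), 16:00 UTC − 5h = 11:00 Quorin Prefecture standard time.
The standard-time date in Quorin Prefecture, November 10, 2020, is outside the daylight-saving period (15 November 2020 – 25 April 2021), so Quorin Prefecture is on standard time, UTC−05:00.
16:00 UTC − 5h = 11:00 Quorin Prefecture.

11:00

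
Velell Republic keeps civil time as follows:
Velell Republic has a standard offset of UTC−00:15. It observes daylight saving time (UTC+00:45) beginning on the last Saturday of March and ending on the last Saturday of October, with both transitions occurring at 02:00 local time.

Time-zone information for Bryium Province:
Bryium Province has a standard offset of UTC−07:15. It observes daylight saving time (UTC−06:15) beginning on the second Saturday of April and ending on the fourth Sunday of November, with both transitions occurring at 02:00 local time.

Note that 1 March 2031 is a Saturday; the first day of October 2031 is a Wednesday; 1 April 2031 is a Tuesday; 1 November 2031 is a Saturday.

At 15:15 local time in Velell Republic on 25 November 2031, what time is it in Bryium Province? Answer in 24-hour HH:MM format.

08:15

1 March 2031 is a Saturday, so Saturdays fall on 1, 8, 15, 22, 29; the last is March 29.
1 October 2031 is a Wednesday, so Saturdays fall on 4, 11, 18, 25; the last is October 25.
25 November 2031 is outside the daylight-saving period (29 March – 25 October), so Velell Republic is on standard time, UTC−00:15.
15:15 Velell Republic + 0h15m = 15:30 UTC.
1 April 2031 is a Tuesday, so the first Saturday is April 5 and the second is April 12.
1 November 2031 is a Saturday, so the first Sunday is November 2 and the fourth is November 23.
At the standard offset (UTC−07:15), 15:30 UTC − 7h15m = 08:15 Bryium Province standard time.
The standard-time date in Bryium Province, 25 November 2031, does not fall between 12 April and 23 November, so daylight saving is not in effect and Bryium Province is at UTC−07:15.
15:30 UTC − 7h15m = 08:15 Bryium Province.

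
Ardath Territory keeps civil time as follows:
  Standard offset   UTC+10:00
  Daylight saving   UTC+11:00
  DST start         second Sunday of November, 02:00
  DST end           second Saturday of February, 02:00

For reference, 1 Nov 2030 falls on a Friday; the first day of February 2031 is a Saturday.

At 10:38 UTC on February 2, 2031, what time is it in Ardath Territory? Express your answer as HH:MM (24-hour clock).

21:38

1 November 2030 is a Friday, so the first Sunday is November 3 and the second is November 10.
1 February 2031 is a Saturday, so the first Saturday is February 1 and the second is February 8.
At the standard offset (UTC+10:00), 10:38 UTC + 10h = 20:38 Ardath Territory standard time.
The standard-time date in Ardath Territory, February 2, 2031, lies within the daylight-saving period (10 November 2030 – 8 February 2031), so Ardath Territory is on daylight time, UTC+11:00.
10:38 UTC + 11h = 21:38 local.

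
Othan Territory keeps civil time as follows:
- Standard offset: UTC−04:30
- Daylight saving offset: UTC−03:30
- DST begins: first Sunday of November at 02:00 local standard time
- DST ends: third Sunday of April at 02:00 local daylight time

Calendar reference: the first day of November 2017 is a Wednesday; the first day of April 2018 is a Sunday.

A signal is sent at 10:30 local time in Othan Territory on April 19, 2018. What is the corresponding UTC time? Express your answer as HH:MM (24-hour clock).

1 November 2017 is a Wednesday, so the first Sunday is November 5.
1 April 2018 is a Sunday, so the first Sunday is April 1 and the third is April 15.
Daylight saving runs 5 November 2017 – 15 April 2018; April 19, 2018 is outside that window, so Othan Territory is on standard time at UTC−04:30.
10:30 local + 4h30m = 15:00 UTC.

15:00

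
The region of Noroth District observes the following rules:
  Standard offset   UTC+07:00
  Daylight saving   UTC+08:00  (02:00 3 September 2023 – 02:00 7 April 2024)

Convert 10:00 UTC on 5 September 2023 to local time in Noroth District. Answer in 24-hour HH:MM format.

18:00

At the standard offset (UTC+07:00), 10:00 UTC + 7h = 17:00 Noroth District standard time.
The standard-time date in Noroth District, 5 September 2023, falls between 3 September 2023 and 7 April 2024, so daylight saving is in effect and Noroth District is at UTC+08:00.
10:00 UTC + 8h = 18:00 local.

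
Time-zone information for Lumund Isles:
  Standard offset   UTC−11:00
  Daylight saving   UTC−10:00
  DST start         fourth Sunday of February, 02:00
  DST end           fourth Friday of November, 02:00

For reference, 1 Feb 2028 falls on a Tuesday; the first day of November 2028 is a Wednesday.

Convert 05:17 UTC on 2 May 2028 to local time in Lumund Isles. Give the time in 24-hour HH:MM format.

19:17

1 February 2028 is a Tuesday, so the first Sunday is February 6 and the fourth is February 27.
1 November 2028 is a Wednesday, so the first Friday is November 3 and the fourth is November 24.
At the standard offset (UTC−11:00), 05:17 UTC − 11h = 18:17 Lumund Isles standard time (rolling into the previous day, 1 May 2028).
The standard-time date in Lumund Isles, 1 May 2028, falls between 27 February and 24 November, so daylight saving is in effect and Lumund Isles is at UTC−10:00.
05:17 UTC − 10h = 19:17 local (rolling into the previous day, 1 May 2028).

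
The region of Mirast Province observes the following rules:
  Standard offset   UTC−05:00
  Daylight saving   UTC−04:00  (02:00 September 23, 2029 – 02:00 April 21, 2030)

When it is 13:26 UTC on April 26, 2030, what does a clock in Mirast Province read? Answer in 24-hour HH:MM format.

08:26

At the standard offset (UTC−05:00), 13:26 UTC − 5h = 08:26 Mirast Province standard time.
Daylight saving runs 23 September 2029 – 21 April 2030; the standard-time date in Mirast Province, April 26, 2030, is outside that window, so Mirast Province is on standard time at UTC−05:00.
13:26 UTC − 5h = 08:26 local.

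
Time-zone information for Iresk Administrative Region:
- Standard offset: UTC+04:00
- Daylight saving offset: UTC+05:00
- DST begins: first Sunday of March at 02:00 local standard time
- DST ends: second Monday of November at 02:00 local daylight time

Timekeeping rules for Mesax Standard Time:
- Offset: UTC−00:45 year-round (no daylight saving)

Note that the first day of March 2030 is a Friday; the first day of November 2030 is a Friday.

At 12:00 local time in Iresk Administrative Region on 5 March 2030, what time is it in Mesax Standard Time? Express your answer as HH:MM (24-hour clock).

1 March 2030 is a Friday, so the first Sunday is March 3.
1 November 2030 is a Friday, so the first Monday is November 4 and the second is November 11.
Daylight saving runs 3 March – 11 November; 5 March 2030 is inside that window, so Iresk Administrative Region is at UTC+05:00.
12:00 Iresk Administrative Region − 5h = 07:00 UTC.
Mesax Standard Time has no daylight saving, so its offset is UTC−00:45 year-round.
07:00 UTC − 0h45m = 06:15 Mesax Standard Time.

06:15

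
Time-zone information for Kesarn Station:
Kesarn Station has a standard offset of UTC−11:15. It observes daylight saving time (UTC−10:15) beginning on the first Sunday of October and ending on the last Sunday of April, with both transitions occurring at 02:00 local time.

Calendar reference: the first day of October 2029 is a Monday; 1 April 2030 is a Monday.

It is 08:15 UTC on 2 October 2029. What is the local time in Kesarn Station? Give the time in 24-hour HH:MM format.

21:00

1 October 2029 is a Monday, so the first Sunday is October 7.
1 April 2030 is a Monday, so Sundays fall on 7, 14, 21, 28; the last is April 28.
At the standard offset (UTC−11:15), 08:15 UTC − 11h15m = 21:00 Kesarn Station standard time (rolling into the previous day, 1 October 2029).
The standard-time date in Kesarn Station, 1 October 2029, is outside the daylight-saving period (7 October 2029 – 28 April 2030), so Kesarn Station is on standard time, UTC−11:15.
08:15 UTC − 11h15m = 21:00 local (rolling into the previous day, 1 October 2029).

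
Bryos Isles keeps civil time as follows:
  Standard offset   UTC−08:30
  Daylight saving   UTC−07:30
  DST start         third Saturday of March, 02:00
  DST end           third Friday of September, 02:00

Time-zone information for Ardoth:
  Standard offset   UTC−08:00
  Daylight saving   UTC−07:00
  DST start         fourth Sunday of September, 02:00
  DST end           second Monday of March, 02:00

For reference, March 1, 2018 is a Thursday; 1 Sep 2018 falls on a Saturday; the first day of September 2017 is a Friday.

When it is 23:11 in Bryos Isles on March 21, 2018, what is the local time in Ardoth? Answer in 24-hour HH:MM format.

1 March 2018 is a Thursday, so the first Saturday is March 3 and the third is March 17.
1 September 2018 is a Saturday, so the first Friday is September 7 and the third is September 21.
March 21, 2018 falls between 17 March and 21 September, so daylight saving is in effect and Bryos Isles is at UTC−07:30.
23:11 Bryos Isles + 7h30m = 06:41 UTC (rolling into the next day, 22 March 2018).
1 September 2017 is a Friday, so the first Sunday is September 3 and the fourth is September 24.
1 March 2018 is a Thursday, so the first Monday is March 5 and the second is March 12.
At the standard offset (UTC−08:00), 06:41 UTC − 8h = 22:41 Ardoth standard time (rolling into the previous day, 21 March 2018).
The standard-time date in Ardoth, March 21, 2018, is outside the daylight-saving period (24 September 2017 – 12 March 2018), so Ardoth is on standard time, UTC−08:00.
06:41 UTC − 8h = 22:41 Ardoth (rolling into the previous day, 21 March 2018).

22:41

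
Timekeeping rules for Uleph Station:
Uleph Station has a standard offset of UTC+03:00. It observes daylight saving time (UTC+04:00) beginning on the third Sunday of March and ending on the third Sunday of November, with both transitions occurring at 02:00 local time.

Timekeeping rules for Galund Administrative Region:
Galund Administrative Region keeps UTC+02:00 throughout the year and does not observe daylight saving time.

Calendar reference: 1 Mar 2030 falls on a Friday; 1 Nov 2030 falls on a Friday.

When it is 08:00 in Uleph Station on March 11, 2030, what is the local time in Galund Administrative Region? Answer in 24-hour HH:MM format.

1 March 2030 is a Friday, so the first Sunday is March 3 and the third is March 17.
1 November 2030 is a Friday, so the first Sunday is November 3 and the third is November 17.
March 11, 2030 is outside the daylight-saving period (17 March – 17 November), so Uleph Station is on standard time, UTC+03:00.
08:00 Uleph Station − 3h = 05:00 UTC.
Galund Administrative Region has no daylight saving, so its offset is UTC+02:00 year-round.
05:00 UTC + 2h = 07:00 Galund Administrative Region.

07:00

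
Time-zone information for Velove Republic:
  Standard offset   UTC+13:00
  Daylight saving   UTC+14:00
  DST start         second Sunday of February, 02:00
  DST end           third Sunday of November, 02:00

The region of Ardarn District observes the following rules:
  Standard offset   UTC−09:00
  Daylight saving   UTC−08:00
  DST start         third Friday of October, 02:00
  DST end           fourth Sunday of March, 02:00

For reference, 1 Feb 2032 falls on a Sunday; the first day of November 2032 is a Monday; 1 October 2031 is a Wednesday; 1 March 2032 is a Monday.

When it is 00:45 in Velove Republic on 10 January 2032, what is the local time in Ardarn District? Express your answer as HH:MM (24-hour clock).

03:45

1 February 2032 is a Sunday, so the first Sunday is February 1 and the second is February 8.
1 November 2032 is a Monday, so the first Sunday is November 7 and the third is November 21.
Daylight saving runs 8 February – 21 November; 10 January 2032 is outside that window, so Velove Republic is on standard time at UTC+13:00.
00:45 Velove Republic − 13h = 11:45 UTC (rolling into the previous day, 9 January 2032).
1 October 2031 is a Wednesday, so the first Friday is October 3 and the third is October 17.
1 March 2032 is a Monday, so the first Sunday is March 7 and the fourth is March 28.
At the standard offset (UTC−09:00), 11:45 UTC − 9h = 02:45 Ardarn District standard time.
The standard-time date in Ardarn District, 9 January 2032, lies within the daylight-saving period (17 October 2031 – 28 March 2032), so Ardarn District is on daylight time, UTC−08:00.
11:45 UTC − 8h = 03:45 Ardarn District.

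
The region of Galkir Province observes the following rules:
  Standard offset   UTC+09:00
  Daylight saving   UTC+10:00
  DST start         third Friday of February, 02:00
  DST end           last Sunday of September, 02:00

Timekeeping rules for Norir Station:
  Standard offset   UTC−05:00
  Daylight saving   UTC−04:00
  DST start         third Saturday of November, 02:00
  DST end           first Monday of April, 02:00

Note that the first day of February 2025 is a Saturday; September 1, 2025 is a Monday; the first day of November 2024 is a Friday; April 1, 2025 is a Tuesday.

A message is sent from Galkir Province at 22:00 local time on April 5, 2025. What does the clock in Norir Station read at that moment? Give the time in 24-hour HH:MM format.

1 February 2025 is a Saturday, so the first Friday is February 7 and the third is February 21.
1 September 2025 is a Monday, so Sundays fall on 7, 14, 21, 28; the last is September 28.
April 5, 2025 falls between 21 February and 28 September, so daylight saving is in effect and Galkir Province is at UTC+10:00.
22:00 Galkir Province − 10h = 12:00 UTC.
1 November 2024 is a Friday, so the first Saturday is November 2 and the third is November 16.
1 April 2025 is a Tuesday, so the first Monday is April 7.
At the standard offset (UTC−05:00), 12:00 UTC − 5h = 07:00 Norir Station standard time.
The standard-time date in Norir Station, April 5, 2025, lies within the daylight-saving period (16 November 2024 – 7 April 2025), so Norir Station is on daylight time, UTC−04:00.
12:00 UTC − 4h = 08:00 Norir Station.

08:00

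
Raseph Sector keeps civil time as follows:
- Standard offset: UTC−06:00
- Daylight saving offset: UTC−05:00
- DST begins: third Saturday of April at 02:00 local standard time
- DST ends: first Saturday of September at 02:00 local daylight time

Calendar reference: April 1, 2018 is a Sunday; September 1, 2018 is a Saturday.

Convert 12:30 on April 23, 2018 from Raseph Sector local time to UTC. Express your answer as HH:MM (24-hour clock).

1 April 2018 is a Sunday, so the first Saturday is April 7 and the third is April 21.
1 September 2018 is a Saturday, so the first Saturday is September 1.
April 23, 2018 falls between 21 April and 1 September, so daylight saving is in effect and Raseph Sector is at UTC−05:00.
12:30 local + 5h = 17:30 UTC.

17:30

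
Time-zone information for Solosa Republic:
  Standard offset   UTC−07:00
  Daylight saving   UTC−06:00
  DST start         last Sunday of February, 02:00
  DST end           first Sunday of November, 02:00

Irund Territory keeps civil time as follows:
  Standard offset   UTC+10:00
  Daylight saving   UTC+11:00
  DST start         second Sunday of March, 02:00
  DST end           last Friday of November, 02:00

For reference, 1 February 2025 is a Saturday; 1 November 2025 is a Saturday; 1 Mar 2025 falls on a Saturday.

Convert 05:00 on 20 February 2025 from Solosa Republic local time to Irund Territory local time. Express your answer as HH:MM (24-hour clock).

22:00

1 February 2025 is a Saturday, so Sundays fall on 2, 9, 16, 23; the last is February 23.
1 November 2025 is a Saturday, so the first Sunday is November 2.
20 February 2025 is outside the daylight-saving period (23 February – 2 November), so Solosa Republic is on standard time, UTC−07:00.
05:00 Solosa Republic + 7h = 12:00 UTC.
1 March 2025 is a Saturday, so the first Sunday is March 2 and the second is March 9.
1 November 2025 is a Saturday, so Fridays fall on 7, 14, 21, 28; the last is November 28.
At the standard offset (UTC+10:00), 12:00 UTC + 10h = 22:00 Irund Territory standard time.
The standard-time date in Irund Territory, 20 February 2025, does not fall between 9 March and 28 November, so daylight saving is not in effect and Irund Territory is at UTC+10:00.
12:00 UTC + 10h = 22:00 Irund Territory.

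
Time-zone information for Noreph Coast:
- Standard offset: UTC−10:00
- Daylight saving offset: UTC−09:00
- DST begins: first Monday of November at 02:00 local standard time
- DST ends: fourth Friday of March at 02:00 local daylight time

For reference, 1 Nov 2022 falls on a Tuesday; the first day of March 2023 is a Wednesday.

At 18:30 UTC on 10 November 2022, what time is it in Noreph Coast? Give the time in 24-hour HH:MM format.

09:30

1 November 2022 is a Tuesday, so the first Monday is November 7.
1 March 2023 is a Wednesday, so the first Friday is March 3 and the fourth is March 24.
At the standard offset (UTC−10:00), 18:30 UTC − 10h = 08:30 Noreph Coast standard time.
The standard-time date in Noreph Coast, 10 November 2022, falls between 7 November 2022 and 24 March 2023, so daylight saving is in effect and Noreph Coast is at UTC−09:00.
18:30 UTC − 9h = 09:30 local.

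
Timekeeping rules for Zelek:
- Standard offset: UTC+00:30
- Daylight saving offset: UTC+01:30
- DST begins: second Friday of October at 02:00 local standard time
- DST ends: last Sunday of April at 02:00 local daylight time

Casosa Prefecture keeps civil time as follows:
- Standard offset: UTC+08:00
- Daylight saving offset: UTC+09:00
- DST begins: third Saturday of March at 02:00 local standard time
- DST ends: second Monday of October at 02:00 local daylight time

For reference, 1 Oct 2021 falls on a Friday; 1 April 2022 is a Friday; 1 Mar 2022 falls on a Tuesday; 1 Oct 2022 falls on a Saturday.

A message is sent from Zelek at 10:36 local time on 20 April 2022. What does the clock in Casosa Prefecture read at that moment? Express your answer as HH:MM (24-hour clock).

1 October 2021 is a Friday, so the first Friday is October 1 and the second is October 8.
1 April 2022 is a Friday, so Sundays fall on 3, 10, 17, 24; the last is April 24.
20 April 2022 lies within the daylight-saving period (8 October 2021 – 24 April 2022), so Zelek is on daylight time, UTC+01:30.
10:36 Zelek − 1h30m = 09:06 UTC.
1 March 2022 is a Tuesday, so the first Saturday is March 5 and the third is March 19.
1 October 2022 is a Saturday, so the first Monday is October 3 and the second is October 10.
At the standard offset (UTC+08:00), 09:06 UTC + 8h = 17:06 Casosa Prefecture standard time.
The standard-time date in Casosa Prefecture, 20 April 2022, falls between 19 March and 10 October, so daylight saving is in effect and Casosa Prefecture is at UTC+09:00.
09:06 UTC + 9h = 18:06 Casosa Prefecture.

18:06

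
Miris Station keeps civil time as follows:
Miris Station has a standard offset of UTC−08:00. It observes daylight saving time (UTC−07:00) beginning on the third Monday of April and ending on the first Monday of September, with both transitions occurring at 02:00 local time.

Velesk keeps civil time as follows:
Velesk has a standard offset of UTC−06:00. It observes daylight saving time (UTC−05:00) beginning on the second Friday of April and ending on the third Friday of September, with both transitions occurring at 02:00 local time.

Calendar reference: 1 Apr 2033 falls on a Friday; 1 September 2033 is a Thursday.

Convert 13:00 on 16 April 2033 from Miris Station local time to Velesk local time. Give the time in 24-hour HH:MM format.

16:00

1 April 2033 is a Friday, so the first Monday is April 4 and the third is April 18.
1 September 2033 is a Thursday, so the first Monday is September 5.
16 April 2033 does not fall between 18 April and 5 September, so daylight saving is not in effect and Miris Station is at UTC−08:00.
13:00 Miris Station + 8h = 21:00 UTC.
1 April 2033 is a Friday, so the first Friday is April 1 and the second is April 8.
1 September 2033 is a Thursday, so the first Friday is September 2 and the third is September 16.
At the standard offset (UTC−06:00), 21:00 UTC − 6h = 15:00 Velesk standard time.
Daylight saving runs 8 April – 16 September; the standard-time date in Velesk, 16 April 2033, is inside that window, so Velesk is at UTC−05:00.
21:00 UTC − 5h = 16:00 Velesk.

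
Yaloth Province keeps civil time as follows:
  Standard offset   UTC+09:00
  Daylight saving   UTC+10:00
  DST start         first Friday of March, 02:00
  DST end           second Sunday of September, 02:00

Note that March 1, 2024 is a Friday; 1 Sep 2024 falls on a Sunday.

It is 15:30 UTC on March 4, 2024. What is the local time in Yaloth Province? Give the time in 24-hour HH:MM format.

1 March 2024 is a Friday, so the first Friday is March 1.
1 September 2024 is a Sunday, so the first Sunday is September 1 and the second is September 8.
At the standard offset (UTC+09:00), 15:30 UTC + 9h = 00:30 Yaloth Province standard time (rolling into the next day, 5 March 2024).
The standard-time date in Yaloth Province, March 5, 2024, falls between 1 March and 8 September, so daylight saving is in effect and Yaloth Province is at UTC+10:00.
15:30 UTC + 10h = 01:30 local (rolling into the next day, 5 March 2024).

01:30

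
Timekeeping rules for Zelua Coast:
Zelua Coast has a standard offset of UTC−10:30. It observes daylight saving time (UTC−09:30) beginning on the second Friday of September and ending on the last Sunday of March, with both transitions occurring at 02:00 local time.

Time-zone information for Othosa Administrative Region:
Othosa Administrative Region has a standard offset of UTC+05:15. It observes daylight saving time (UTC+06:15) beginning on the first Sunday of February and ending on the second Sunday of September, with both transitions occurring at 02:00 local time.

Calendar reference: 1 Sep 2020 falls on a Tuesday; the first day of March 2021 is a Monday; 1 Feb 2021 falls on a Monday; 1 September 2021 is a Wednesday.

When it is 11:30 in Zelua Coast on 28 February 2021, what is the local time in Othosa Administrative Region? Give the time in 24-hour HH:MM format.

03:15

1 September 2020 is a Tuesday, so the first Friday is September 4 and the second is September 11.
1 March 2021 is a Monday, so Sundays fall on 7, 14, 21, 28; the last is March 28.
28 February 2021 lies within the daylight-saving period (11 September 2020 – 28 March 2021), so Zelua Coast is on daylight time, UTC−09:30.
11:30 Zelua Coast + 9h30m = 21:00 UTC.
1 February 2021 is a Monday, so the first Sunday is February 7.
1 September 2021 is a Wednesday, so the first Sunday is September 5 and the second is September 12.
At the standard offset (UTC+05:15), 21:00 UTC + 5h15m = 02:15 Othosa Administrative Region standard time (rolling into the next day, 1 March 2021).
The standard-time date in Othosa Administrative Region, 1 March 2021, falls between 7 February and 12 September, so daylight saving is in effect and Othosa Administrative Region is at UTC+06:15.
21:00 UTC + 6h15m = 03:15 Othosa Administrative Region (rolling into the next day, 1 March 2021).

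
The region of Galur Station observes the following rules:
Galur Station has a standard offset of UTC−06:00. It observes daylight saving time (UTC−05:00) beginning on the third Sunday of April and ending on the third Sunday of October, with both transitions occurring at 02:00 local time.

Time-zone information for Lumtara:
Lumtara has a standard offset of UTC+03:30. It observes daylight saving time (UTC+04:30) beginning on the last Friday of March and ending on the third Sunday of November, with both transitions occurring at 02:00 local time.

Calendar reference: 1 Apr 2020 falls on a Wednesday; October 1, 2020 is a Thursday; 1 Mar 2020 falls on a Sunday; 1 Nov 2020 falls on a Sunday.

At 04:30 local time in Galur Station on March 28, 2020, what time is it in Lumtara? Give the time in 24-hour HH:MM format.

15:00

1 April 2020 is a Wednesday, so the first Sunday is April 5 and the third is April 19.
1 October 2020 is a Thursday, so the first Sunday is October 4 and the third is October 18.
Daylight saving runs 19 April – 18 October; March 28, 2020 is outside that window, so Galur Station is on standard time at UTC−06:00.
04:30 Galur Station + 6h = 10:30 UTC.
1 March 2020 is a Sunday, so Fridays fall on 6, 13, 20, 27; the last is March 27.
1 November 2020 is a Sunday, so the first Sunday is November 1 and the third is November 15.
At the standard offset (UTC+03:30), 10:30 UTC + 3h30m = 14:00 Lumtara standard time.
The standard-time date in Lumtara, March 28, 2020, lies within the daylight-saving period (27 March – 15 November), so Lumtara is on daylight time, UTC+04:30.
10:30 UTC + 4h30m = 15:00 Lumtara.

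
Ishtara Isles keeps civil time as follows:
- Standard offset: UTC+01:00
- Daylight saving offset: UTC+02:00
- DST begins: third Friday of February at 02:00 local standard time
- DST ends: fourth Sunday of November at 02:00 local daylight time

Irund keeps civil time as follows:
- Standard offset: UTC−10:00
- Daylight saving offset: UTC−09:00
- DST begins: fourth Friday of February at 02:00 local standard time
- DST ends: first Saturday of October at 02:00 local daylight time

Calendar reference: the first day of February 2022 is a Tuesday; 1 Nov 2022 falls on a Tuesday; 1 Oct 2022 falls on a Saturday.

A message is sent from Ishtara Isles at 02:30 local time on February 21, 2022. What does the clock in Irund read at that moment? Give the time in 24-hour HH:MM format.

1 February 2022 is a Tuesday, so the first Friday is February 4 and the third is February 18.
1 November 2022 is a Tuesday, so the first Sunday is November 6 and the fourth is November 27.
February 21, 2022 lies within the daylight-saving period (18 February – 27 November), so Ishtara Isles is on daylight time, UTC+02:00.
02:30 Ishtara Isles − 2h = 00:30 UTC.
1 February 2022 is a Tuesday, so the first Friday is February 4 and the fourth is February 25.
1 October 2022 is a Saturday, so the first Saturday is October 1.
At the standard offset (UTC−10:00), 00:30 UTC − 10h = 14:30 Irund standard time (rolling into the previous day, 20 February 2022).
Daylight saving runs 25 February – 1 October; the standard-time date in Irund, February 20, 2022, is outside that window, so Irund is on standard time at UTC−10:00.
00:30 UTC − 10h = 14:30 Irund (rolling into the previous day, 20 February 2022).

14:30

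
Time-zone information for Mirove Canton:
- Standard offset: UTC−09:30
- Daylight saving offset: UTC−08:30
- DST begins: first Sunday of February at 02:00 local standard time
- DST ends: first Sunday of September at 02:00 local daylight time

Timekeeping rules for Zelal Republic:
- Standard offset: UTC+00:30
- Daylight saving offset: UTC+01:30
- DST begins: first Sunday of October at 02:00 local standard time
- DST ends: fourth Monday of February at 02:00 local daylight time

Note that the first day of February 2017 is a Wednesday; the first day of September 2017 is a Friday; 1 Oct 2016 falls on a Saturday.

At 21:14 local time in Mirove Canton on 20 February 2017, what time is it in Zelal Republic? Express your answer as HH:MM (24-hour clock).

1 February 2017 is a Wednesday, so the first Sunday is February 5.
1 September 2017 is a Friday, so the first Sunday is September 3.
20 February 2017 falls between 5 February and 3 September, so daylight saving is in effect and Mirove Canton is at UTC−08:30.
21:14 Mirove Canton + 8h30m = 05:44 UTC (rolling into the next day, 21 February 2017).
1 October 2016 is a Saturday, so the first Sunday is October 2.
1 February 2017 is a Wednesday, so the first Monday is February 6 and the fourth is February 27.
At the standard offset (UTC+00:30), 05:44 UTC + 0h30m = 06:14 Zelal Republic standard time.
Daylight saving runs 2 October 2016 – 27 February 2017; the standard-time date in Zelal Republic, 21 February 2017, is inside that window, so Zelal Republic is at UTC+01:30.
05:44 UTC + 1h30m = 07:14 Zelal Republic.

07:14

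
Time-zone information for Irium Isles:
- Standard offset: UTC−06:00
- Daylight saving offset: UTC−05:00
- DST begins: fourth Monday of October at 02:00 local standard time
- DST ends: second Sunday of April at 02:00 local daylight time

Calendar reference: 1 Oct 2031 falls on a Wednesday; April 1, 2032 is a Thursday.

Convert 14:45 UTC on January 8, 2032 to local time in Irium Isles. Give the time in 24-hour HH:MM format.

1 October 2031 is a Wednesday, so the first Monday is October 6 and the fourth is October 27.
1 April 2032 is a Thursday, so the first Sunday is April 4 and the second is April 11.
At the standard offset (UTC−06:00), 14:45 UTC − 6h = 08:45 Irium Isles standard time.
The standard-time date in Irium Isles, January 8, 2032, lies within the daylight-saving period (27 October 2031 – 11 April 2032), so Irium Isles is on daylight time, UTC−05:00.
14:45 UTC − 5h = 09:45 local.

09:45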